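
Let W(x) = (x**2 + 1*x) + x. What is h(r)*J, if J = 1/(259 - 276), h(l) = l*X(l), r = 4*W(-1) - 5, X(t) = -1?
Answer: -9/17 ≈ -0.52941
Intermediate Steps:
W(x) = x**2 + 2*x (W(x) = (x**2 + x) + x = (x + x**2) + x = x**2 + 2*x)
r = -9 (r = 4*(-(2 - 1)) - 5 = 4*(-1*1) - 5 = 4*(-1) - 5 = -4 - 5 = -9)
h(l) = -l (h(l) = l*(-1) = -l)
J = -1/17 (J = 1/(-17) = -1/17 ≈ -0.058824)
h(r)*J = -1*(-9)*(-1/17) = 9*(-1/17) = -9/17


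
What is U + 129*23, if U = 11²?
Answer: 3088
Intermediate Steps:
U = 121
U + 129*23 = 121 + 129*23 = 121 + 2967 = 3088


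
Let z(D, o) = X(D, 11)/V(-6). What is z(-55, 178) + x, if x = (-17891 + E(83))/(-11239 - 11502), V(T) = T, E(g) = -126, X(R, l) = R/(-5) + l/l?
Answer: -27465/22741 ≈ -1.2077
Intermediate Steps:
X(R, l) = 1 - R/5 (X(R, l) = R*(-⅕) + 1 = -R/5 + 1 = 1 - R/5)
z(D, o) = -⅙ + D/30 (z(D, o) = (1 - D/5)/(-6) = (1 - D/5)*(-⅙) = -⅙ + D/30)
x = 18017/22741 (x = (-17891 - 126)/(-11239 - 11502) = -18017/(-22741) = -18017*(-1/22741) = 18017/22741 ≈ 0.79227)
z(-55, 178) + x = (-⅙ + (1/30)*(-55)) + 18017/22741 = (-⅙ - 11/6) + 18017/22741 = -2 + 18017/22741 = -27465/22741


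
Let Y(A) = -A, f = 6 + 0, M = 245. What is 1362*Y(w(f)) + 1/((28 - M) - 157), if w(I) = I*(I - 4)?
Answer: -6112657/374 ≈ -16344.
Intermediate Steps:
f = 6
w(I) = I*(-4 + I)
1362*Y(w(f)) + 1/((28 - M) - 157) = 1362*(-6*(-4 + 6)) + 1/((28 - 1*245) - 157) = 1362*(-6*2) + 1/((28 - 245) - 157) = 1362*(-1*12) + 1/(-217 - 157) = 1362*(-12) + 1/(-374) = -16344 - 1/374 = -6112657/374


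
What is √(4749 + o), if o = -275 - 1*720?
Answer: √3754 ≈ 61.270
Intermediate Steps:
o = -995 (o = -275 - 720 = -995)
√(4749 + o) = √(4749 - 995) = √3754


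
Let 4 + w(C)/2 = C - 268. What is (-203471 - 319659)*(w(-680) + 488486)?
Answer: -254545641660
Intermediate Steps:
w(C) = -544 + 2*C (w(C) = -8 + 2*(C - 268) = -8 + 2*(-268 + C) = -8 + (-536 + 2*C) = -544 + 2*C)
(-203471 - 319659)*(w(-680) + 488486) = (-203471 - 319659)*((-544 + 2*(-680)) + 488486) = -523130*((-544 - 1360) + 488486) = -523130*(-1904 + 488486) = -523130*486582 = -254545641660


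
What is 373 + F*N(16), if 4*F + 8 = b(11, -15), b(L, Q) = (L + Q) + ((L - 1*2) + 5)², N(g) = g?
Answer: 1109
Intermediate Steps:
b(L, Q) = L + Q + (3 + L)² (b(L, Q) = (L + Q) + ((L - 2) + 5)² = (L + Q) + ((-2 + L) + 5)² = (L + Q) + (3 + L)² = L + Q + (3 + L)²)
F = 46 (F = -2 + (11 - 15 + (3 + 11)²)/4 = -2 + (11 - 15 + 14²)/4 = -2 + (11 - 15 + 196)/4 = -2 + (¼)*192 = -2 + 48 = 46)
373 + F*N(16) = 373 + 46*16 = 373 + 736 = 1109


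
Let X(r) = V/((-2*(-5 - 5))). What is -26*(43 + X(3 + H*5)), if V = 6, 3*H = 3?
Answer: -5629/5 ≈ -1125.8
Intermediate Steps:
H = 1 (H = (⅓)*3 = 1)
X(r) = 3/10 (X(r) = 6/((-2*(-5 - 5))) = 6/((-2*(-10))) = 6/20 = 6*(1/20) = 3/10)
-26*(43 + X(3 + H*5)) = -26*(43 + 3/10) = -26*433/10 = -5629/5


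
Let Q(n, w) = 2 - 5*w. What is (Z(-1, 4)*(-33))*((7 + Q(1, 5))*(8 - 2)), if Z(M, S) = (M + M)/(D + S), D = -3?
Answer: -6336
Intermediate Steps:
Z(M, S) = 2*M/(-3 + S) (Z(M, S) = (M + M)/(-3 + S) = (2*M)/(-3 + S) = 2*M/(-3 + S))
(Z(-1, 4)*(-33))*((7 + Q(1, 5))*(8 - 2)) = ((2*(-1)/(-3 + 4))*(-33))*((7 + (2 - 5*5))*(8 - 2)) = ((2*(-1)/1)*(-33))*((7 + (2 - 25))*6) = ((2*(-1)*1)*(-33))*((7 - 23)*6) = (-2*(-33))*(-16*6) = 66*(-96) = -6336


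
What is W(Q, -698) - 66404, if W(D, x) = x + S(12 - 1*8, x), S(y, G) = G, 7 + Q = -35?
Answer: -67800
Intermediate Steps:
Q = -42 (Q = -7 - 35 = -42)
W(D, x) = 2*x (W(D, x) = x + x = 2*x)
W(Q, -698) - 66404 = 2*(-698) - 66404 = -1396 - 66404 = -67800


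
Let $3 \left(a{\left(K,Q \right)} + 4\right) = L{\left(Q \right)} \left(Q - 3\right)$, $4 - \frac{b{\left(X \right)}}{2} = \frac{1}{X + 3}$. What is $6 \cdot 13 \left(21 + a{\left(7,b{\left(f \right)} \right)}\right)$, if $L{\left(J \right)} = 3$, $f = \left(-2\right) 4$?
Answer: $\frac{8736}{5} \approx 1747.2$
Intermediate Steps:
$f = -8$
$b{\left(X \right)} = 8 - \frac{2}{3 + X}$ ($b{\left(X \right)} = 8 - \frac{2}{X + 3} = 8 - \frac{2}{3 + X}$)
$a{\left(K,Q \right)} = -7 + Q$ ($a{\left(K,Q \right)} = -4 + \frac{3 \left(Q - 3\right)}{3} = -4 + \frac{3 \left(-3 + Q\right)}{3} = -4 + \frac{-9 + 3 Q}{3} = -4 + \left(-3 + Q\right) = -7 + Q$)
$6 \cdot 13 \left(21 + a{\left(7,b{\left(f \right)} \right)}\right) = 6 \cdot 13 \left(21 - \left(7 - \frac{2 \left(11 + 4 \left(-8\right)\right)}{3 - 8}\right)\right) = 78 \left(21 - \left(7 - \frac{2 \left(11 - 32\right)}{-5}\right)\right) = 78 \left(21 - \left(7 + \frac{2}{5} \left(-21\right)\right)\right) = 78 \left(21 + \left(-7 + \frac{42}{5}\right)\right) = 78 \left(21 + \frac{7}{5}\right) = 78 \cdot \frac{112}{5} = \frac{8736}{5}$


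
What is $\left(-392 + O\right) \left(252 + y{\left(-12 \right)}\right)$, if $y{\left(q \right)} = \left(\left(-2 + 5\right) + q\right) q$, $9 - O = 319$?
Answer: $-252720$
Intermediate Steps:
$O = -310$ ($O = 9 - 319 = -310$)
$y{\left(q \right)} = q \left(3 + q\right)$ ($y{\left(q \right)} = \left(3 + q\right) q = q \left(3 + q\right)$)
$\left(-392 + O\right) \left(252 + y{\left(-12 \right)}\right) = \left(-392 - 310\right) \left(252 - 12 \left(3 - 12\right)\right) = - 702 \left(252 - -108\right) = - 702 \left(252 + 108\right) = \left(-702\right) 360 = -252720$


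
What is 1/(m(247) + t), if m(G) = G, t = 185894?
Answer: 1/186141 ≈ 5.3723e-6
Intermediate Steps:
1/(m(247) + t) = 1/(247 + 185894) = 1/186141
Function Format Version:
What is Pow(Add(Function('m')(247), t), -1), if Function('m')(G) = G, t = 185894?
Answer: Rational(1, 186141) ≈ 5.3723e-6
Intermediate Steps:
Pow(Add(Function('m')(247), t), -1) = Pow(Add(247, 185894), -1) = Pow(186141, -1) = Rational(1, 186141)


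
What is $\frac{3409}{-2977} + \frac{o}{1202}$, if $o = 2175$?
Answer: $\frac{2377357}{3578354} \approx 0.66437$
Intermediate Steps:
$\frac{3409}{-2977} + \frac{o}{1202} = \frac{3409}{-2977} + \frac{2175}{1202} = 3409 \left(- \frac{1}{2977}\right) + 2175 \cdot \frac{1}{1202} = - \frac{3409}{2977} + \frac{2175}{1202} = \frac{2377357}{3578354}$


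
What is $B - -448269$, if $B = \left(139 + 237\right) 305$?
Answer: $562949$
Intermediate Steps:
$B = 114680$ ($B = 376 \cdot 305 = 114680$)
$B - -448269 = 114680 - -448269 = 114680 + 448269 = 562949$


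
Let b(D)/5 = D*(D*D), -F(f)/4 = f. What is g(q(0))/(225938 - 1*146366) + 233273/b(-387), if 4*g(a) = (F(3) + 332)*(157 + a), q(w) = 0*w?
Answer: 301780322437/1921683792465 ≈ 0.15704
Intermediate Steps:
F(f) = -4*f
b(D) = 5*D³ (b(D) = 5*(D*(D*D)) = 5*(D*D²) = 5*D³)
q(w) = 0
g(a) = 12560 + 80*a (g(a) = ((-4*3 + 332)*(157 + a))/4 = ((-12 + 332)*(157 + a))/4 = (320*(157 + a))/4 = (50240 + 320*a)/4 = 12560 + 80*a)
g(q(0))/(225938 - 1*146366) + 233273/b(-387) = (12560 + 80*0)/(225938 - 1*146366) + 233273/((5*(-387)³)) = (12560 + 0)/(225938 - 146366) + 233273/((5*(-57960603))) = 12560/79572 + 233273/(-289803015) = 12560*(1/79572) + 233273*(-1/289803015) = 3140/19893 - 233273/289803015 = 301780322437/1921683792465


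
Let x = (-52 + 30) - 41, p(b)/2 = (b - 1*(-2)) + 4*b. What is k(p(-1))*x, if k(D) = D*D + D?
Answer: -1890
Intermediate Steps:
p(b) = 4 + 10*b (p(b) = 2*((b - 1*(-2)) + 4*b) = 2*((b + 2) + 4*b) = 2*((2 + b) + 4*b) = 2*(2 + 5*b) = 4 + 10*b)
k(D) = D + D**2 (k(D) = D**2 + D = D + D**2)
x = -63 (x = -22 - 41 = -63)
k(p(-1))*x = ((4 + 10*(-1))*(1 + (4 + 10*(-1))))*(-63) = ((4 - 10)*(1 + (4 - 10)))*(-63) = -6*(1 - 6)*(-63) = -6*(-5)*(-63) = 30*(-63) = -1890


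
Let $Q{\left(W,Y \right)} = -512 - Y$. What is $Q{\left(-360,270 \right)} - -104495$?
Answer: $103713$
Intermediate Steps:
$Q{\left(-360,270 \right)} - -104495 = \left(-512 - 270\right) - -104495 = \left(-512 - 270\right) + 104495 = -782 + 104495 = 103713$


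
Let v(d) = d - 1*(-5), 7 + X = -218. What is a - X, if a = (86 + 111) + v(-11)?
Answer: 416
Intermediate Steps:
X = -225 (X = -7 - 218 = -225)
v(d) = 5 + d (v(d) = d + 5 = 5 + d)
a = 191 (a = (86 + 111) + (5 - 11) = 197 - 6 = 191)
a - X = 191 - 1*(-225) = 191 + 225 = 416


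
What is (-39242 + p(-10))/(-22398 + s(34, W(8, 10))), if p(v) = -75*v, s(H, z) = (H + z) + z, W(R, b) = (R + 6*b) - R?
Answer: 9623/5561 ≈ 1.7304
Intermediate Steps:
W(R, b) = 6*b
s(H, z) = H + 2*z
(-39242 + p(-10))/(-22398 + s(34, W(8, 10))) = (-39242 - 75*(-10))/(-22398 + (34 + 2*(6*10))) = (-39242 + 750)/(-22398 + (34 + 2*60)) = -38492/(-22398 + (34 + 120)) = -38492/(-22398 + 154) = -38492/(-22244) = -38492*(-1/22244) = 9623/5561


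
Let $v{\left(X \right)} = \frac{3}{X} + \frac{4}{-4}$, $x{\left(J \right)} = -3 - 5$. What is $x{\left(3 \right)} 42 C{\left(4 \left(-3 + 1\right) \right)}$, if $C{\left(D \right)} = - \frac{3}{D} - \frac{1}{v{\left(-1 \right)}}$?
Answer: $-210$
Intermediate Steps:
$x{\left(J \right)} = -8$
$v{\left(X \right)} = -1 + \frac{3}{X}$ ($v{\left(X \right)} = \frac{3}{X} + 4 \left(- \frac{1}{4}\right) = \frac{3}{X} - 1 = -1 + \frac{3}{X}$)
$C{\left(D \right)} = \frac{1}{4} - \frac{3}{D}$ ($C{\left(D \right)} = - \frac{3}{D} - \frac{1}{\frac{1}{-1} \left(3 - -1\right)} = - \frac{3}{D} - \frac{1}{\left(-1\right) \left(3 + 1\right)} = - \frac{3}{D} - \frac{1}{\left(-1\right) 4} = - \frac{3}{D} - \frac{1}{-4} = - \frac{3}{D} - - \frac{1}{4} = - \frac{3}{D} + \frac{1}{4} = \frac{1}{4} - \frac{3}{D}$)
$x{\left(3 \right)} 42 C{\left(4 \left(-3 + 1\right) \right)} = \left(-8\right) 42 \frac{-12 + 4 \left(-3 + 1\right)}{4 \cdot 4 \left(-3 + 1\right)} = - 336 \frac{-12 + 4 \left(-2\right)}{4 \cdot 4 \left(-2\right)} = - 336 \frac{-12 - 8}{4 \left(-8\right)} = - 336 \cdot \frac{1}{4} \left(- \frac{1}{8}\right) \left(-20\right) = \left(-336\right) \frac{5}{8} = -210$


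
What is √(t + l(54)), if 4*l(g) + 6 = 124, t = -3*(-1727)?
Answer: √20842/2 ≈ 72.184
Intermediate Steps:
t = 5181
l(g) = 59/2 (l(g) = -3/2 + (¼)*124 = -3/2 + 31 = 59/2)
√(t + l(54)) = √(5181 + 59/2) = √(10421/2) = √20842/2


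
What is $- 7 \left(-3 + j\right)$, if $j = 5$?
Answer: $-14$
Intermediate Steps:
$- 7 \left(-3 + j\right) = - 7 \left(-3 + 5\right) = \left(-7\right) 2 = -14$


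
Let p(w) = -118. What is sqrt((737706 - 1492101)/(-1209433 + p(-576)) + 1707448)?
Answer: sqrt(2498020594654610893)/1209551 ≈ 1306.7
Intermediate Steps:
sqrt((737706 - 1492101)/(-1209433 + p(-576)) + 1707448) = sqrt((737706 - 1492101)/(-1209433 - 118) + 1707448) = sqrt(-754395/(-1209551) + 1707448) = sqrt(-754395*(-1/1209551) + 1707448) = sqrt(754395/1209551 + 1707448) = sqrt(2065246190243/1209551) = sqrt(2498020594654610893)/1209551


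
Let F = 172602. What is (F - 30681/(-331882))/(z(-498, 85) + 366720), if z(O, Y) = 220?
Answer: 11456705529/24356156216 ≈ 0.47038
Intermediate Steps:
(F - 30681/(-331882))/(z(-498, 85) + 366720) = (172602 - 30681/(-331882))/(220 + 366720) = (172602 - 30681*(-1/331882))/366940 = (172602 + 30681/331882)*(1/366940) = (57283527645/331882)*(1/366940) = 11456705529/24356156216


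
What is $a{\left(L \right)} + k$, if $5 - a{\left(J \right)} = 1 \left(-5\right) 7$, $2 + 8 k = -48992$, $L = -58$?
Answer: $- \frac{24337}{4} \approx -6084.3$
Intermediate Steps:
$k = - \frac{24497}{4}$ ($k = - \frac{1}{4} + \frac{1}{8} \left(-48992\right) = - \frac{1}{4} - 6124 = - \frac{24497}{4} \approx -6124.3$)
$a{\left(J \right)} = 40$ ($a{\left(J \right)} = 5 - 1 \left(-5\right) 7 = 5 - \left(-5\right) 7 = 5 - -35 = 5 + 35 = 40$)
$a{\left(L \right)} + k = 40 - \frac{24497}{4} = - \frac{24337}{4}$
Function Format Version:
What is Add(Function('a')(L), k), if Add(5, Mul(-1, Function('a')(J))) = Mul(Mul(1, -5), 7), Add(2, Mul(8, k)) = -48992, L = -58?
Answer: Rational(-24337, 4) ≈ -6084.3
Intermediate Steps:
k = Rational(-24497, 4) (k = Add(Rational(-1, 4), Mul(Rational(1, 8), -48992)) = Add(Rational(-1, 4), -6124) = Rational(-24497, 4) ≈ -6124.3)
Function('a')(J) = 40 (Function('a')(J) = Add(5, Mul(-1, Mul(Mul(1, -5), 7))) = Add(5, Mul(-1, Mul(-5, 7))) = Add(5, Mul(-1, -35)) = Add(5, 35) = 40)
Add(Function('a')(L), k) = Add(40, Rational(-24497, 4)) = Rational(-24337, 4)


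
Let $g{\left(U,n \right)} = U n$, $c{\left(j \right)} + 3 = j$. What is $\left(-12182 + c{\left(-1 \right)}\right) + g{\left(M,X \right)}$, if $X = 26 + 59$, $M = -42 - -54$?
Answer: $-11166$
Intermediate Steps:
$c{\left(j \right)} = -3 + j$
$M = 12$ ($M = -42 + 54 = 12$)
$X = 85$
$\left(-12182 + c{\left(-1 \right)}\right) + g{\left(M,X \right)} = \left(-12182 - 4\right) + 12 \cdot 85 = \left(-12182 - 4\right) + 1020 = -12186 + 1020 = -11166$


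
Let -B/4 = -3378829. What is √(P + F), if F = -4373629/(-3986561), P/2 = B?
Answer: √1189996936404340381/209819 ≈ 5199.1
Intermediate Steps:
B = 13515316 (B = -4*(-3378829) = 13515316)
P = 27030632 (P = 2*13515316 = 27030632)
F = 230191/209819 (F = -4373629*(-1/3986561) = 230191/209819 ≈ 1.0971)
√(P + F) = √(27030632 + 230191/209819) = √(5671540405799/209819) = √1189996936404340381/209819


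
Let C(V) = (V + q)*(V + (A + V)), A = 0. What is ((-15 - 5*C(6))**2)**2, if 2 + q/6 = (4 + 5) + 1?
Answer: 112254554750625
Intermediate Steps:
q = 48 (q = -12 + 6*((4 + 5) + 1) = -12 + 6*(9 + 1) = -12 + 6*10 = -12 + 60 = 48)
C(V) = 2*V*(48 + V) (C(V) = (V + 48)*(V + (0 + V)) = (48 + V)*(V + V) = (48 + V)*(2*V) = 2*V*(48 + V))
((-15 - 5*C(6))**2)**2 = ((-15 - 10*6*(48 + 6))**2)**2 = ((-15 - 10*6*54)**2)**2 = ((-15 - 5*648)**2)**2 = ((-15 - 3240)**2)**2 = ((-3255)**2)**2 = 10595025**2 = 112254554750625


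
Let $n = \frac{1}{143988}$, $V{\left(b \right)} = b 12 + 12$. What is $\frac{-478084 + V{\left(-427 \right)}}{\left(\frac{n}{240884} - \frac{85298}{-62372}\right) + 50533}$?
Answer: $- \frac{261328793223933629376}{27330700777912481345} \approx -9.5617$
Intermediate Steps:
$V{\left(b \right)} = 12 + 12 b$ ($V{\left(b \right)} = 12 b + 12 = 12 + 12 b$)
$n = \frac{1}{143988} \approx 6.945 \cdot 10^{-6}$
$\frac{-478084 + V{\left(-427 \right)}}{\left(\frac{n}{240884} - \frac{85298}{-62372}\right) + 50533} = \frac{-478084 + \left(12 + 12 \left(-427\right)\right)}{\left(\frac{1}{143988 \cdot 240884} - \frac{85298}{-62372}\right) + 50533} = \frac{-478084 + \left(12 - 5124\right)}{\left(\frac{1}{143988} \cdot \frac{1}{240884} - - \frac{42649}{31186}\right) + 50533} = \frac{-478084 - 5112}{\left(\frac{1}{34684405392} + \frac{42649}{31186}\right) + 50533} = - \frac{483196}{\frac{739627602797297}{540833933277456} + 50533} = - \frac{483196}{\frac{27330700777912481345}{540833933277456}} = \left(-483196\right) \frac{540833933277456}{27330700777912481345} = - \frac{261328793223933629376}{27330700777912481345}$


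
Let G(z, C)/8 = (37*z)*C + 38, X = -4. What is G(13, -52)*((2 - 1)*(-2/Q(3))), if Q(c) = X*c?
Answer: -99896/3 ≈ -33299.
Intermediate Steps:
Q(c) = -4*c
G(z, C) = 304 + 296*C*z (G(z, C) = 8*((37*z)*C + 38) = 8*(37*C*z + 38) = 8*(38 + 37*C*z) = 304 + 296*C*z)
G(13, -52)*((2 - 1)*(-2/Q(3))) = (304 + 296*(-52)*13)*((2 - 1)*(-2/((-4*3)))) = (304 - 200096)*(1*(-2/(-12))) = -199792*(-2*(-1/12)) = -199792/6 = -199792*⅙ = -99896/3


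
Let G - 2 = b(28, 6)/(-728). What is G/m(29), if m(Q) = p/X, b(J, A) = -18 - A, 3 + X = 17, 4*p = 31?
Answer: 1480/403 ≈ 3.6725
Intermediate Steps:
p = 31/4 (p = (¼)*31 = 31/4 ≈ 7.7500)
X = 14 (X = -3 + 17 = 14)
m(Q) = 31/56 (m(Q) = (31/4)/14 = (31/4)*(1/14) = 31/56)
G = 185/91 (G = 2 + (-18 - 1*6)/(-728) = 2 + (-18 - 6)*(-1/728) = 2 - 24*(-1/728) = 2 + 3/91 = 185/91 ≈ 2.0330)
G/m(29) = 185/(91*(31/56)) = (185/91)*(56/31) = 1480/403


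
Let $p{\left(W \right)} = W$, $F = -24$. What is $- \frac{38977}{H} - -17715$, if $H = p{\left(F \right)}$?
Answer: $\frac{464137}{24} \approx 19339.0$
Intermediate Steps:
$H = -24$
$- \frac{38977}{H} - -17715 = - \frac{38977}{-24} - -17715 = \left(-38977\right) \left(- \frac{1}{24}\right) + 17715 = \frac{38977}{24} + 17715 = \frac{464137}{24}$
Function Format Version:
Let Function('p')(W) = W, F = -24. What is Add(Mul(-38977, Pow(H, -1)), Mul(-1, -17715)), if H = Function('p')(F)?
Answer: Rational(464137, 24) ≈ 19339.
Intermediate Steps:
H = -24
Add(Mul(-38977, Pow(H, -1)), Mul(-1, -17715)) = Add(Mul(-38977, Pow(-24, -1)), Mul(-1, -17715)) = Add(Mul(-38977, Rational(-1, 24)), 17715) = Add(Rational(38977, 24), 17715) = Rational(464137, 24)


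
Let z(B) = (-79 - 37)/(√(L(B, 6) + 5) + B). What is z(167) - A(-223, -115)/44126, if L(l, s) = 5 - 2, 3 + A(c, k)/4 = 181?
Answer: -437330072/615138503 + 232*√2/27881 ≈ -0.69918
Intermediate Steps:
A(c, k) = 712 (A(c, k) = -12 + 4*181 = -12 + 724 = 712)
L(l, s) = 3
z(B) = -116/(B + 2*√2) (z(B) = (-79 - 37)/(√(3 + 5) + B) = -116/(√8 + B) = -116/(2*√2 + B) = -116/(B + 2*√2))
z(167) - A(-223, -115)/44126 = -116/(167 + 2*√2) - 712/44126 = -116/(167 + 2*√2) - 1*356/22063 = -116/(167 + 2*√2) - 356/22063 = -356/22063 - 116/(167 + 2*√2)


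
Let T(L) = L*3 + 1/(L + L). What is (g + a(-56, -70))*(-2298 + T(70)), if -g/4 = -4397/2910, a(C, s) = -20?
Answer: 2967914807/101850 ≈ 29140.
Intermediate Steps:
T(L) = 1/(2*L) + 3*L (T(L) = 3*L + 1/(2*L) = 1/(2*L) + 3*L)
g = 8794/1455 (g = -(-17588)/2910 = -4*(-4397/2910) = 8794/1455 ≈ 6.0440)
(g + a(-56, -70))*(-2298 + T(70)) = (8794/1455 - 20)*(-2298 + ((½)/70 + 3*70)) = -20306*(-2298 + ((½)*(1/70) + 210))/1455 = -20306*(-2298 + (1/140 + 210))/1455 = -20306*(-2298 + 29401/140)/1455 = -20306/1455*(-292319/140) = 2967914807/101850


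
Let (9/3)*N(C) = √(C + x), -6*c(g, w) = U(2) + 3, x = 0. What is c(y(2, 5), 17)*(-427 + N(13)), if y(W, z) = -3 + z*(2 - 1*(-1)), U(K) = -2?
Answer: 427/6 - √13/18 ≈ 70.966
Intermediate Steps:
y(W, z) = -3 + 3*z (y(W, z) = -3 + z*(2 + 1) = -3 + z*3 = -3 + 3*z)
c(g, w) = -⅙ (c(g, w) = -(-2 + 3)/6 = -⅙*1 = -⅙)
N(C) = √C/3 (N(C) = √(C + 0)/3 = √C/3)
c(y(2, 5), 17)*(-427 + N(13)) = -(-427 + √13/3)/6 = 427/6 - √13/18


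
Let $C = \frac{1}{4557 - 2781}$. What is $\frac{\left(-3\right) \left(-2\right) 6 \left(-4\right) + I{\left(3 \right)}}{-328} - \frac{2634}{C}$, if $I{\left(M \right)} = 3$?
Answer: $- \frac{1534378611}{328} \approx -4.678 \cdot 10^{6}$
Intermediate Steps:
$C = \frac{1}{1776} \approx 0.00056306$
$\frac{\left(-3\right) \left(-2\right) 6 \left(-4\right) + I{\left(3 \right)}}{-328} - \frac{2634}{C} = \frac{\left(-3\right) \left(-2\right) 6 \left(-4\right) + 3}{-328} - 2634 \frac{1}{\frac{1}{1776}} = \left(6 \cdot 6 \left(-4\right) + 3\right) \left(- \frac{1}{328}\right) - 4677984 = \left(36 \left(-4\right) + 3\right) \left(- \frac{1}{328}\right) - 4677984 = \left(-144 + 3\right) \left(- \frac{1}{328}\right) - 4677984 = \left(-141\right) \left(- \frac{1}{328}\right) - 4677984 = \frac{141}{328} - 4677984 = - \frac{1534378611}{328}$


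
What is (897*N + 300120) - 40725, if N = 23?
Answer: 280026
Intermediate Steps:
(897*N + 300120) - 40725 = (897*23 + 300120) - 40725 = (20631 + 300120) - 40725 = 320751 - 40725 = 280026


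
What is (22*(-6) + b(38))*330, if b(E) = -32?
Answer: -54120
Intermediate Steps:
(22*(-6) + b(38))*330 = (22*(-6) - 32)*330 = (-132 - 32)*330 = -164*330 = -54120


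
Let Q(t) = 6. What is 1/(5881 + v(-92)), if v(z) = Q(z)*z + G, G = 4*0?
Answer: 1/5329 ≈ 0.00018765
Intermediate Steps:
G = 0
v(z) = 6*z (v(z) = 6*z + 0 = 6*z)
1/(5881 + v(-92)) = 1/(5881 + 6*(-92)) = 1/(5881 - 552) = 1/5329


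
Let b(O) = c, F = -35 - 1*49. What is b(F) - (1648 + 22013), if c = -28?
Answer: -23689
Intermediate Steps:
F = -84 (F = -35 - 49 = -84)
b(O) = -28
b(F) - (1648 + 22013) = -28 - (1648 + 22013) = -28 - 1*23661 = -28 - 23661 = -23689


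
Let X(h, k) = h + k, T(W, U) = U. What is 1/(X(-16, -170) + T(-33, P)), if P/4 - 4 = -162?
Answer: -1/818 ≈ -0.0012225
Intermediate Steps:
P = -632 (P = 16 + 4*(-162) = 16 - 648 = -632)
1/(X(-16, -170) + T(-33, P)) = 1/((-16 - 170) - 632) = 1/(-186 - 632) = 1/(-818) = -1/818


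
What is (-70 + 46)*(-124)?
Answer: 2976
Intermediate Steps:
(-70 + 46)*(-124) = -24*(-124) = 2976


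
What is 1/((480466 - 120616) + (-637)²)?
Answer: 1/765619 ≈ 1.3061e-6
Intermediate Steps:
1/((480466 - 120616) + (-637)²) = 1/(359850 + 405769) = 1/765619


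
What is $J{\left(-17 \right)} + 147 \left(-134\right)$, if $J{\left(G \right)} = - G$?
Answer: $-19681$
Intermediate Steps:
$J{\left(-17 \right)} + 147 \left(-134\right) = \left(-1\right) \left(-17\right) + 147 \left(-134\right) = 17 - 19698 = -19681$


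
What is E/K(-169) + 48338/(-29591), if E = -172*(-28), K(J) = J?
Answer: -150679378/5000879 ≈ -30.131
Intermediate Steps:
E = 4816
E/K(-169) + 48338/(-29591) = 4816/(-169) + 48338/(-29591) = 4816*(-1/169) + 48338*(-1/29591) = -4816/169 - 48338/29591 = -150679378/5000879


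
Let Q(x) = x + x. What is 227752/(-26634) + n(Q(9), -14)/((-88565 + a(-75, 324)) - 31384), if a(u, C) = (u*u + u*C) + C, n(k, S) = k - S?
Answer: -1312456412/153478425 ≈ -8.5514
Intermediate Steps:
Q(x) = 2*x
a(u, C) = C + u² + C*u (a(u, C) = (u² + C*u) + C = C + u² + C*u)
227752/(-26634) + n(Q(9), -14)/((-88565 + a(-75, 324)) - 31384) = 227752/(-26634) + (2*9 - 1*(-14))/((-88565 + (324 + (-75)² + 324*(-75))) - 31384) = 227752*(-1/26634) + (18 + 14)/((-88565 + (324 + 5625 - 24300)) - 31384) = -113876/13317 + 32/((-88565 - 18351) - 31384) = -113876/13317 + 32/(-106916 - 31384) = -113876/13317 + 32/(-138300) = -113876/13317 + 32*(-1/138300) = -113876/13317 - 8/34575 = -1312456412/153478425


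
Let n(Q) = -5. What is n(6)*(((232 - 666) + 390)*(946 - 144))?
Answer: 176440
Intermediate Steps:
n(6)*(((232 - 666) + 390)*(946 - 144)) = -5*((232 - 666) + 390)*(946 - 144) = -5*(-434 + 390)*802 = -(-220)*802 = -5*(-35288) = 176440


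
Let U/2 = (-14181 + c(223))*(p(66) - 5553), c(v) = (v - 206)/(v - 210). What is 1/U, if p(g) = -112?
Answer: 13/2088526880 ≈ 6.2245e-9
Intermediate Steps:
c(v) = (-206 + v)/(-210 + v)
U = 2088526880/13 (U = 2*((-14181 + (-206 + 223)/(-210 + 223))*(-112 - 5553)) = 2*((-14181 + 17/13)*(-5665)) = 2*(-184336/13*(-5665)) = 2*(1044263440/13) = 2088526880/13 ≈ 1.6066e+8)
1/U = 1/(2088526880/13) = 13/2088526880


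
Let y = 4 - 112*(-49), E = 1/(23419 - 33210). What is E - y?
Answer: -53772173/9791 ≈ -5492.0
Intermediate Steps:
E = -1/9791 (E = 1/(-9791) = -1/9791 ≈ -0.00010213)
y = 5492 (y = 4 + 5488 = 5492)
E - y = -1/9791 - 1*5492 = -1/9791 - 5492 = -53772173/9791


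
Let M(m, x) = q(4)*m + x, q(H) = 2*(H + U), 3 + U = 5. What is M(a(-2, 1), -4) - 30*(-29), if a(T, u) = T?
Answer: 842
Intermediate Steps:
U = 2 (U = -3 + 5 = 2)
q(H) = 4 + 2*H (q(H) = 2*(H + 2) = 2*(2 + H) = 4 + 2*H)
M(m, x) = x + 12*m (M(m, x) = (4 + 2*4)*m + x = (4 + 8)*m + x = 12*m + x = x + 12*m)
M(a(-2, 1), -4) - 30*(-29) = (-4 + 12*(-2)) - 30*(-29) = (-4 - 24) + 870 = -28 + 870 = 842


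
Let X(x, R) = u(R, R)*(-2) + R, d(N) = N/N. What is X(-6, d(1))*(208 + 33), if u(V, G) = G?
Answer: -241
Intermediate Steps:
d(N) = 1
X(x, R) = -R (X(x, R) = R*(-2) + R = -2*R + R = -R)
X(-6, d(1))*(208 + 33) = (-1*1)*(208 + 33) = -1*241 = -241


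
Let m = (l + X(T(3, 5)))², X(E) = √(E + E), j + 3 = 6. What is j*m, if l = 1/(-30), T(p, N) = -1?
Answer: (1 - 30*I*√2)²/300 ≈ -5.9967 - 0.28284*I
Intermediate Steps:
j = 3 (j = -3 + 6 = 3)
l = -1/30 ≈ -0.033333
X(E) = √2*√E (X(E) = √(2*E) = √2*√E)
m = (-1/30 + I*√2)² (m = (-1/30 + √2*√(-1))² = (-1/30 + √2*I)² = (-1/30 + I*√2)² ≈ -1.9989 - 0.094281*I)
j*m = 3*((1 - 30*I*√2)²/900) = (1 - 30*I*√2)²/300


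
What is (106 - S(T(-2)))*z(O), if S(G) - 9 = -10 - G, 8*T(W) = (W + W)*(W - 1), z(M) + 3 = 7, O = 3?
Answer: 434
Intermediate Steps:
z(M) = 4 (z(M) = -3 + 7 = 4)
T(W) = W*(-1 + W)/4 (T(W) = ((W + W)*(W - 1))/8 = ((2*W)*(-1 + W))/8 = (2*W*(-1 + W))/8 = W*(-1 + W)/4)
S(G) = -1 - G (S(G) = 9 + (-10 - G) = -1 - G)
(106 - S(T(-2)))*z(O) = (106 - (-1 - (-2)*(-1 - 2)/4))*4 = (106 - (-1 - (-2)*(-3)/4))*4 = (106 - (-1 - 1*3/2))*4 = (106 - (-1 - 3/2))*4 = (106 - 1*(-5/2))*4 = (106 + 5/2)*4 = (217/2)*4 = 434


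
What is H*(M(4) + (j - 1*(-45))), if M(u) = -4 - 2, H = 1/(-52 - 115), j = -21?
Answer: -18/167 ≈ -0.10778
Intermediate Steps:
H = -1/167 (H = 1/(-167) = -1/167 ≈ -0.0059880)
M(u) = -6
H*(M(4) + (j - 1*(-45))) = -(-6 + (-21 - 1*(-45)))/167 = -(-6 + (-21 + 45))/167 = -(-6 + 24)/167 = -1/167*18 = -18/167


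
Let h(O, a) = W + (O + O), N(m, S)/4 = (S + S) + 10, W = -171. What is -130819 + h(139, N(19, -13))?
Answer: -130712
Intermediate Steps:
N(m, S) = 40 + 8*S (N(m, S) = 4*((S + S) + 10) = 4*(2*S + 10) = 4*(10 + 2*S) = 40 + 8*S)
h(O, a) = -171 + 2*O (h(O, a) = -171 + (O + O) = -171 + 2*O)
-130819 + h(139, N(19, -13)) = -130819 + (-171 + 2*139) = -130819 + (-171 + 278) = -130819 + 107 = -130712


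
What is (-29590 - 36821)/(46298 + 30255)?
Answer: -66411/76553 ≈ -0.86752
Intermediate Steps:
(-29590 - 36821)/(46298 + 30255) = -66411/76553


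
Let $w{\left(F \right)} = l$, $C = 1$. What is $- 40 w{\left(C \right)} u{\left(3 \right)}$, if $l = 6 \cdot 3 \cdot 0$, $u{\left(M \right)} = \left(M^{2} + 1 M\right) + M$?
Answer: $0$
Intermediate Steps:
$u{\left(M \right)} = M^{2} + 2 M$ ($u{\left(M \right)} = \left(M^{2} + M\right) + M = \left(M + M^{2}\right) + M = M^{2} + 2 M$)
$l = 0$ ($l = 18 \cdot 0 = 0$)
$w{\left(F \right)} = 0$
$- 40 w{\left(C \right)} u{\left(3 \right)} = \left(-40\right) 0 \cdot 3 \left(2 + 3\right) = 0 \cdot 3 \cdot 5 = 0 \cdot 15 = 0$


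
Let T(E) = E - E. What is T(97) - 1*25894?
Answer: -25894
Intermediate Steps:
T(E) = 0
T(97) - 1*25894 = 0 - 1*25894 = 0 - 25894 = -25894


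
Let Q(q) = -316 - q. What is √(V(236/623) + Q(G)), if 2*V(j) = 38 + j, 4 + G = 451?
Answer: I*√288694462/623 ≈ 27.273*I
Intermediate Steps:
G = 447 (G = -4 + 451 = 447)
V(j) = 19 + j/2 (V(j) = (38 + j)/2 = 19 + j/2)
√(V(236/623) + Q(G)) = √((19 + (236/623)/2) + (-316 - 1*447)) = √((19 + (236*(1/623))/2) + (-316 - 447)) = √((19 + (½)*(236/623)) - 763) = √((19 + 118/623) - 763) = √(11955/623 - 763) = √(-463394/623) = I*√288694462/623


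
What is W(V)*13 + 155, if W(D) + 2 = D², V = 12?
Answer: 2001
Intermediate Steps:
W(D) = -2 + D²
W(V)*13 + 155 = (-2 + 12²)*13 + 155 = (-2 + 144)*13 + 155 = 142*13 + 155 = 1846 + 155 = 2001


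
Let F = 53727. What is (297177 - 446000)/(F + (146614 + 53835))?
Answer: -148823/254176 ≈ -0.58551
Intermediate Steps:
(297177 - 446000)/(F + (146614 + 53835)) = (297177 - 446000)/(53727 + (146614 + 53835)) = -148823/(53727 + 200449) = -148823/254176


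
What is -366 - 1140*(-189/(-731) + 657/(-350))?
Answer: 37845228/25585 ≈ 1479.2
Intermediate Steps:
-366 - 1140*(-189/(-731) + 657/(-350)) = -366 - 1140*(-189*(-1/731) + 657*(-1/350)) = -366 - 1140*(189/731 - 657/350) = -366 - 1140*(-414117/255850) = -366 + 47209338/25585 = 37845228/25585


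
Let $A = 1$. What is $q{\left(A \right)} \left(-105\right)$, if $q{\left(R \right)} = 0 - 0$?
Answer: $0$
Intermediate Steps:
$q{\left(R \right)} = 0$ ($q{\left(R \right)} = 0 + 0 = 0$)
$q{\left(A \right)} \left(-105\right) = 0 \left(-105\right) = 0$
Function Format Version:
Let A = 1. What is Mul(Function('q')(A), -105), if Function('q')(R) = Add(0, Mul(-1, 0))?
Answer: 0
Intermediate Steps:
Function('q')(R) = 0 (Function('q')(R) = Add(0, 0) = 0)
Mul(Function('q')(A), -105) = Mul(0, -105) = 0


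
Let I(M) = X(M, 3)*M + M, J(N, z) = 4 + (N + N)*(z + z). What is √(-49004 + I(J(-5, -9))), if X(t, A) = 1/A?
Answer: 2*I*√109707/3 ≈ 220.81*I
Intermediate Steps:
J(N, z) = 4 + 4*N*z (J(N, z) = 4 + (2*N)*(2*z) = 4 + 4*N*z)
I(M) = 4*M/3 (I(M) = M/3 + M = 4*M/3)
√(-49004 + I(J(-5, -9))) = √(-49004 + 4*(4 + 4*(-5)*(-9))/3) = √(-49004 + 4*(4 + 180)/3) = √(-49004 + (4/3)*184) = √(-49004 + 736/3) = √(-146276/3) = 2*I*√109707/3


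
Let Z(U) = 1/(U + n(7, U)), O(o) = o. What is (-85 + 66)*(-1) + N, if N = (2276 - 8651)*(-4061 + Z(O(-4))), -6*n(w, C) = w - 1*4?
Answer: 77670932/3 ≈ 2.5890e+7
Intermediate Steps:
n(w, C) = 2/3 - w/6 (n(w, C) = -(w - 1*4)/6 = -(w - 4)/6 = -(-4 + w)/6 = 2/3 - w/6)
Z(U) = 1/(-1/2 + U) (Z(U) = 1/(U + (2/3 - 1/6*7)) = 1/(U + (2/3 - 7/6)) = 1/(U - 1/2) = 1/(-1/2 + U))
N = 77670875/3 (N = (2276 - 8651)*(-4061 + 2/(-1 + 2*(-4))) = -6375*(-4061 + 2/(-1 - 8)) = -6375*(-4061 + 2/(-9)) = -6375*(-4061 + 2*(-1/9)) = -6375*(-4061 - 2/9) = -6375*(-36551/9) = 77670875/3 ≈ 2.5890e+7)
(-85 + 66)*(-1) + N = (-85 + 66)*(-1) + 77670875/3 = -19*(-1) + 77670875/3 = 19 + 77670875/3 = 77670932/3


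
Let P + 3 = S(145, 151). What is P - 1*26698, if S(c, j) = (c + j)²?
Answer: 60915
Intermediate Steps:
P = 87613 (P = -3 + (145 + 151)² = -3 + 296² = -3 + 87616 = 87613)
P - 1*26698 = 87613 - 1*26698 = 87613 - 26698 = 60915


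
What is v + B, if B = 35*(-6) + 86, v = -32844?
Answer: -32968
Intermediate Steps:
B = -124 (B = -210 + 86 = -124)
v + B = -32844 - 124 = -32968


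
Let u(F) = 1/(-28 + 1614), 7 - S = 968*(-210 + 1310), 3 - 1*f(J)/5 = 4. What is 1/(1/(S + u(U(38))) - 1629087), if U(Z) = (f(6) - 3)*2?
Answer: -1688761697/2751139726682225 ≈ -6.1384e-7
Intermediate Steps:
f(J) = -5 (f(J) = 15 - 5*4 = 15 - 20 = -5)
U(Z) = -16 (U(Z) = (-5 - 3)*2 = -8*2 = -16)
S = -1064793 (S = 7 - 968*(-210 + 1310) = 7 - 968*1100 = 7 - 1*1064800 = 7 - 1064800 = -1064793)
u(F) = 1/1586
1/(1/(S + u(U(38))) - 1629087) = 1/(1/(-1064793 + 1/1586) - 1629087) = 1/(1/(-1688761697/1586) - 1629087) = 1/(-1586/1688761697 - 1629087) = 1/(-2751139726682225/1688761697) = -1688761697/2751139726682225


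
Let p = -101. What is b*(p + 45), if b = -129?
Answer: 7224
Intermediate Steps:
b*(p + 45) = -129*(-101 + 45) = -129*(-56) = 7224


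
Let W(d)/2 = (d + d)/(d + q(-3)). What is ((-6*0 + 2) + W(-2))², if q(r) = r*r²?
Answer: 4356/841 ≈ 5.1796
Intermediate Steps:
q(r) = r³
W(d) = 4*d/(-27 + d) (W(d) = 2*((d + d)/(d + (-3)³)) = 2*((2*d)/(d - 27)) = 2*((2*d)/(-27 + d)) = 2*(2*d/(-27 + d)) = 4*d/(-27 + d))
((-6*0 + 2) + W(-2))² = ((-6*0 + 2) + 4*(-2)/(-27 - 2))² = ((0 + 2) + 4*(-2)/(-29))² = (2 + 4*(-2)*(-1/29))² = (2 + 8/29)² = (66/29)² = 4356/841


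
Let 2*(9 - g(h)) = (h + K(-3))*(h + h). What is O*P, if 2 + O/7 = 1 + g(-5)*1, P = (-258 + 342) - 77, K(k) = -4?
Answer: -1813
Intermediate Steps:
g(h) = 9 - h*(-4 + h) (g(h) = 9 - (h - 4)*(h + h)/2 = 9 - (-4 + h)*2*h/2 = 9 - h*(-4 + h))
P = 7 (P = 84 - 77 = 7)
O = -259 (O = -14 + 7*(1 + (9 - 1*(-5)**2 + 4*(-5))*1) = -14 + 7*(1 + (9 - 1*25 - 20)*1) = -14 + 7*(1 + (9 - 25 - 20)*1) = -14 + 7*(1 - 36*1) = -14 + 7*(1 - 36) = -14 + 7*(-35) = -14 - 245 = -259)
O*P = -259*7 = -1813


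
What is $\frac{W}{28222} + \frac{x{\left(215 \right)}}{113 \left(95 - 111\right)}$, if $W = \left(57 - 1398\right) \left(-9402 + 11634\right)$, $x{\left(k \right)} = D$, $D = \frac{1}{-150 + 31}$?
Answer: $- \frac{321987002401}{3036009872} \approx -106.06$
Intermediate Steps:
$D = - \frac{1}{119}$ ($D = \frac{1}{-119} = - \frac{1}{119} \approx -0.0084034$)
$x{\left(k \right)} = - \frac{1}{119}$
$W = -2993112$ ($W = \left(-1341\right) 2232 = -2993112$)
$\frac{W}{28222} + \frac{x{\left(215 \right)}}{113 \left(95 - 111\right)} = - \frac{2993112}{28222} - \frac{1}{119 \cdot 113 \left(95 - 111\right)} = \left(-2993112\right) \frac{1}{28222} - \frac{1}{119 \cdot 113 \left(-16\right)} = - \frac{1496556}{14111} - \frac{1}{119 \left(-1808\right)} = - \frac{1496556}{14111} - - \frac{1}{215152} = - \frac{1496556}{14111} + \frac{1}{215152} = - \frac{321987002401}{3036009872}$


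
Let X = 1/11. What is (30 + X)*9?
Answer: 2979/11 ≈ 270.82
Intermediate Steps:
X = 1/11 ≈ 0.090909
(30 + X)*9 = (30 + 1/11)*9 = (331/11)*9 = 2979/11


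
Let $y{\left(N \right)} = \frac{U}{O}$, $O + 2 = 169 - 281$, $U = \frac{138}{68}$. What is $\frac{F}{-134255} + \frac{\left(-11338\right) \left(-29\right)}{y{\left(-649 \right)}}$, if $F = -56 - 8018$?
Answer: $- \frac{5184832688838}{280715} \approx -1.847 \cdot 10^{7}$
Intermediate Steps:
$U = \frac{69}{34}$ ($U = 138 \cdot \frac{1}{68} = \frac{69}{34} \approx 2.0294$)
$O = -114$ ($O = -2 + \left(169 - 281\right) = -2 - 112 = -114$)
$y{\left(N \right)} = - \frac{23}{1292}$ ($y{\left(N \right)} = \frac{69}{34 \left(-114\right)} = \frac{69}{34} \left(- \frac{1}{114}\right) = - \frac{23}{1292}$)
$F = -8074$ ($F = -56 - 8018 = -8074$)
$\frac{F}{-134255} + \frac{\left(-11338\right) \left(-29\right)}{y{\left(-649 \right)}} = - \frac{8074}{-134255} + \frac{\left(-11338\right) \left(-29\right)}{- \frac{23}{1292}} = \left(-8074\right) \left(- \frac{1}{134255}\right) + 328802 \left(- \frac{1292}{23}\right) = \frac{734}{12205} - \frac{424812184}{23} = - \frac{5184832688838}{280715}$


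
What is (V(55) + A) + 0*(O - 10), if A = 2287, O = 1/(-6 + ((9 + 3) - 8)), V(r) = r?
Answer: 2342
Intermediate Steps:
O = -½ (O = 1/(-6 + (12 - 8)) = 1/(-6 + 4) = 1/(-2) = -½ ≈ -0.50000)
(V(55) + A) + 0*(O - 10) = (55 + 2287) + 0*(-½ - 10) = 2342 + 0*(-21/2) = 2342 + 0 = 2342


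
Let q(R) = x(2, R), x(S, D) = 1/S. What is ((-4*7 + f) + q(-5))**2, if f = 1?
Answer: 2809/4 ≈ 702.25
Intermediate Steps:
q(R) = 1/2
((-4*7 + f) + q(-5))**2 = ((-4*7 + 1) + 1/2)**2 = ((-28 + 1) + 1/2)**2 = (-27 + 1/2)**2 = (-53/2)**2 = 2809/4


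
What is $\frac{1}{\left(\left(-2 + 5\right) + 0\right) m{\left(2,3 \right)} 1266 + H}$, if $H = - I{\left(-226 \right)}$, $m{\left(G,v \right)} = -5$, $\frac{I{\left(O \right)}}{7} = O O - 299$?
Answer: $- \frac{1}{374429} \approx -2.6707 \cdot 10^{-6}$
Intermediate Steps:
$I{\left(O \right)} = -2093 + 7 O^{2}$ ($I{\left(O \right)} = 7 \left(O O - 299\right) = 7 \left(O^{2} - 299\right) = 7 \left(-299 + O^{2}\right) = -2093 + 7 O^{2}$)
$H = -355439$ ($H = - (-2093 + 7 \left(-226\right)^{2}) = - (-2093 + 7 \cdot 51076) = - (-2093 + 357532) = \left(-1\right) 355439 = -355439$)
$\frac{1}{\left(\left(-2 + 5\right) + 0\right) m{\left(2,3 \right)} 1266 + H} = \frac{1}{\left(\left(-2 + 5\right) + 0\right) \left(-5\right) 1266 - 355439} = \frac{1}{\left(3 + 0\right) \left(-5\right) 1266 - 355439} = \frac{1}{3 \left(-5\right) 1266 - 355439} = \frac{1}{\left(-15\right) 1266 - 355439} = \frac{1}{-18990 - 355439} = \frac{1}{-374429} = - \frac{1}{374429}$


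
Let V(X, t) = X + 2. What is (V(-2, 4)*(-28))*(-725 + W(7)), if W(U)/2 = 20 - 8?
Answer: 0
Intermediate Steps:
W(U) = 24 (W(U) = 2*(20 - 8) = 2*12 = 24)
V(X, t) = 2 + X
(V(-2, 4)*(-28))*(-725 + W(7)) = ((2 - 2)*(-28))*(-725 + 24) = (0*(-28))*(-701) = 0*(-701) = 0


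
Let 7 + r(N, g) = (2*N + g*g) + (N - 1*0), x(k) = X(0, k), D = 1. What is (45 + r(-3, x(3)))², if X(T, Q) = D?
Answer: 900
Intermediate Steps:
X(T, Q) = 1
x(k) = 1
r(N, g) = -7 + g² + 3*N (r(N, g) = -7 + ((2*N + g*g) + (N - 1*0)) = -7 + ((2*N + g²) + (N + 0)) = -7 + ((g² + 2*N) + N) = -7 + (g² + 3*N) = -7 + g² + 3*N)
(45 + r(-3, x(3)))² = (45 + (-7 + 1² + 3*(-3)))² = (45 + (-7 + 1 - 9))² = (45 - 15)² = 30² = 900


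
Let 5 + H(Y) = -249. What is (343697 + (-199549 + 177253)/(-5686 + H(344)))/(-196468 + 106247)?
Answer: -170131873/44659395 ≈ -3.8095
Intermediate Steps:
H(Y) = -254 (H(Y) = -5 - 249 = -254)
(343697 + (-199549 + 177253)/(-5686 + H(344)))/(-196468 + 106247) = (343697 + (-199549 + 177253)/(-5686 - 254))/(-196468 + 106247) = (343697 - 22296/(-5940))/(-90221) = (343697 - 22296*(-1/5940))*(-1/90221) = (343697 + 1858/495)*(-1/90221) = (170131873/495)*(-1/90221) = -170131873/44659395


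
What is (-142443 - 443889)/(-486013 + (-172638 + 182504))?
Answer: 586332/476147 ≈ 1.2314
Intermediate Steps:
(-142443 - 443889)/(-486013 + (-172638 + 182504)) = -586332/(-486013 + 9866) = -586332/(-476147) = -586332*(-1/476147) = 586332/476147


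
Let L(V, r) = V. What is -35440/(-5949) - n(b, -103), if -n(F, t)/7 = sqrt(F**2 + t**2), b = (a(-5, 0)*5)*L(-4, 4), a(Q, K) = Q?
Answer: 35440/5949 + 7*sqrt(20609) ≈ 1010.9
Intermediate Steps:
b = 100 (b = -5*5*(-4) = -25*(-4) = 100)
n(F, t) = -7*sqrt(F**2 + t**2)
-35440/(-5949) - n(b, -103) = -35440/(-5949) - (-7)*sqrt(100**2 + (-103)**2) = -35440*(-1/5949) - (-7)*sqrt(10000 + 10609) = 35440/5949 - (-7)*sqrt(20609) = 35440/5949 + 7*sqrt(20609)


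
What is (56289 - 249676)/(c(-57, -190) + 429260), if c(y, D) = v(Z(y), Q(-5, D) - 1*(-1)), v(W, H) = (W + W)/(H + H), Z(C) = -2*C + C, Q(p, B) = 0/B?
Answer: -193387/429317 ≈ -0.45045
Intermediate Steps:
Q(p, B) = 0
Z(C) = -C
v(W, H) = W/H (v(W, H) = (2*W)/((2*H)) = (2*W)*(1/(2*H)) = W/H)
c(y, D) = -y (c(y, D) = (-y)/(0 - 1*(-1)) = (-y)/(0 + 1) = -y/1 = -y*1 = -y)
(56289 - 249676)/(c(-57, -190) + 429260) = (56289 - 249676)/(-1*(-57) + 429260) = -193387/(57 + 429260) = -193387/429317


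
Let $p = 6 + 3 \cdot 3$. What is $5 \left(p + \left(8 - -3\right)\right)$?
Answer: $130$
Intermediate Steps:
$p = 15$ ($p = 6 + 9 = 15$)
$5 \left(p + \left(8 - -3\right)\right) = 5 \left(15 + \left(8 - -3\right)\right) = 5 \left(15 + \left(8 + 3\right)\right) = 5 \left(15 + 11\right) = 5 \cdot 26 = 130$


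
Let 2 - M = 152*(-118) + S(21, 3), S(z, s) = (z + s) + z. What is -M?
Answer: -17893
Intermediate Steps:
S(z, s) = s + 2*z (S(z, s) = (s + z) + z = s + 2*z)
M = 17893 (M = 2 - (152*(-118) + (3 + 2*21)) = 2 - (-17936 + (3 + 42)) = 2 - (-17936 + 45) = 2 - 1*(-17891) = 2 + 17891 = 17893)
-M = -1*17893 = -17893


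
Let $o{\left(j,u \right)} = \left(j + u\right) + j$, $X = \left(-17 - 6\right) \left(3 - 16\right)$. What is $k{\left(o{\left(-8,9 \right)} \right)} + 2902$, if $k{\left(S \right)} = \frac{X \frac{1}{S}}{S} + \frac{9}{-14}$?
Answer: $\frac{284931}{98} \approx 2907.5$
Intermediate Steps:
$X = 299$ ($X = \left(-23\right) \left(-13\right) = 299$)
$o{\left(j,u \right)} = u + 2 j$
$k{\left(S \right)} = - \frac{9}{14} + \frac{299}{S^{2}}$ ($k{\left(S \right)} = \frac{299 \frac{1}{S}}{S} + \frac{9}{-14} = \frac{299}{S^{2}} + 9 \left(- \frac{1}{14}\right) = \frac{299}{S^{2}} - \frac{9}{14} = - \frac{9}{14} + \frac{299}{S^{2}}$)
$k{\left(o{\left(-8,9 \right)} \right)} + 2902 = \left(- \frac{9}{14} + \frac{299}{\left(9 + 2 \left(-8\right)\right)^{2}}\right) + 2902 = \left(- \frac{9}{14} + \frac{299}{\left(9 - 16\right)^{2}}\right) + 2902 = \left(- \frac{9}{14} + \frac{299}{49}\right) + 2902 = \frac{535}{98} + 2902 = \frac{284931}{98}$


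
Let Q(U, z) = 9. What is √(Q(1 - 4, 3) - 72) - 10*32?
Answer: -320 + 3*I*√7 ≈ -320.0 + 7.9373*I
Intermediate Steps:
√(Q(1 - 4, 3) - 72) - 10*32 = √(9 - 72) - 10*32 = √(-63) - 320 = 3*I*√7 - 320 = -320 + 3*I*√7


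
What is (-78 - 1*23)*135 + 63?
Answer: -13572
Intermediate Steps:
(-78 - 1*23)*135 + 63 = (-78 - 23)*135 + 63 = -101*135 + 63 = -13635 + 63 = -13572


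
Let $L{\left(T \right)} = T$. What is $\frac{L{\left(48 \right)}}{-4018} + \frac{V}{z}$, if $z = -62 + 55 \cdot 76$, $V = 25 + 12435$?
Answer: $\frac{12466654}{4136531} \approx 3.0138$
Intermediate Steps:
$V = 12460$
$z = 4118$ ($z = -62 + 4180 = 4118$)
$\frac{L{\left(48 \right)}}{-4018} + \frac{V}{z} = \frac{48}{-4018} + \frac{12460}{4118} = 48 \left(- \frac{1}{4018}\right) + 12460 \cdot \frac{1}{4118} = - \frac{24}{2009} + \frac{6230}{2059} = \frac{12466654}{4136531}$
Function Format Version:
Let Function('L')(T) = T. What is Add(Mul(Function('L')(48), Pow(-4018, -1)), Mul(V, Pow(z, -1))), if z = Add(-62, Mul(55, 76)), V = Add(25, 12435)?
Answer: Rational(12466654, 4136531) ≈ 3.0138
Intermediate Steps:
V = 12460
z = 4118 (z = Add(-62, 4180) = 4118)
Add(Mul(Function('L')(48), Pow(-4018, -1)), Mul(V, Pow(z, -1))) = Add(Mul(48, Pow(-4018, -1)), Mul(12460, Pow(4118, -1))) = Add(Mul(48, Rational(-1, 4018)), Mul(12460, Rational(1, 4118))) = Add(Rational(-24, 2009), Rational(6230, 2059)) = Rational(12466654, 4136531)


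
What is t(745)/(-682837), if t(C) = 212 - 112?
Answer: -100/682837 ≈ -0.00014645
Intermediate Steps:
t(C) = 100
t(745)/(-682837) = 100/(-682837) = 100*(-1/682837) = -100/682837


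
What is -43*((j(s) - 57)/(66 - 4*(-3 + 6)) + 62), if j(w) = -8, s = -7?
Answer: -141169/54 ≈ -2614.2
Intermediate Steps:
-43*((j(s) - 57)/(66 - 4*(-3 + 6)) + 62) = -43*((-8 - 57)/(66 - 4*(-3 + 6)) + 62) = -43*(-65/(66 - 4*3) + 62) = -43*(-65/(66 - 12) + 62) = -43*(-65/54 + 62) = -43*3283/54 = -141169/54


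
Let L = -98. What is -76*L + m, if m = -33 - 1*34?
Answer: 7381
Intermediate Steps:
m = -67 (m = -33 - 34 = -67)
-76*L + m = -76*(-98) - 67 = 7448 - 67 = 7381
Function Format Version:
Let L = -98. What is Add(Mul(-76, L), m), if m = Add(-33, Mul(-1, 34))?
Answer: 7381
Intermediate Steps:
m = -67 (m = Add(-33, -34) = -67)
Add(Mul(-76, L), m) = Add(Mul(-76, -98), -67) = Add(7448, -67) = 7381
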